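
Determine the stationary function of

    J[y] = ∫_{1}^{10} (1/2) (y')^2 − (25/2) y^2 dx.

The Lagrangian is L = (1/2) (y')^2 − (25/2) y^2.
Compute ∂L/∂y = -25y, ∂L/∂y' = y'.
The Euler-Lagrange equation d/dx(∂L/∂y') − ∂L/∂y = 0 reduces to
    y'' + 25 y = 0.
Its general solution is
    y(x) = A sin(5x) + B cos(5x),
with A, B fixed by the endpoint conditions.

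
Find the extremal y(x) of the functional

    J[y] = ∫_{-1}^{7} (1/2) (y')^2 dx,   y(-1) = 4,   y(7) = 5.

The Lagrangian is L = (1/2) (y')^2.
Compute ∂L/∂y = 0, ∂L/∂y' = y'.
The Euler-Lagrange equation d/dx(∂L/∂y') − ∂L/∂y = 0 reduces to
    y'' = 0.
Its general solution is
    y(x) = A x + B,
with A, B fixed by the endpoint conditions.
Applying the endpoint conditions y(-1) = 4 and y(7) = 5: solve A·-1 + B = 4 and A·7 + B = 5. Subtracting gives A(7 − -1) = 5 − 4, so A = 1/8, and B = 4 − A·-1 = 33/8. Therefore
    y(x) = (1/8) x + 33/8.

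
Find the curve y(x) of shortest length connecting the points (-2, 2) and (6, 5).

Arc-length functional: J[y] = ∫ sqrt(1 + (y')^2) dx.
Lagrangian L = sqrt(1 + (y')^2) has no explicit y dependence, so ∂L/∂y = 0 and the Euler-Lagrange equation gives
    d/dx( y' / sqrt(1 + (y')^2) ) = 0  ⇒  y' / sqrt(1 + (y')^2) = const.
Hence y' is constant, so y(x) is affine.
Fitting the endpoints (-2, 2) and (6, 5):
    slope m = (5 − 2) / (6 − (-2)) = 3/8,
    intercept c = 2 − m·(-2) = 11/4.
Extremal: y(x) = (3/8) x + 11/4.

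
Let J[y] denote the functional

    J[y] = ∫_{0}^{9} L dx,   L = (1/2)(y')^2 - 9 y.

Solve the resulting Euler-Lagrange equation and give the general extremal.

The Lagrangian is L = (1/2)(y')^2 - 9 y.
∂L/∂y = -9.
∂L/∂y' = y'.
The Euler-Lagrange equation d/dx(∂L/∂y') − ∂L/∂y = 0 becomes:
    y'' + 9 = 0
General solution: y(x) = -(9/2) x^2 + A x + B, where A and B are arbitrary constants fixed by the endpoint conditions.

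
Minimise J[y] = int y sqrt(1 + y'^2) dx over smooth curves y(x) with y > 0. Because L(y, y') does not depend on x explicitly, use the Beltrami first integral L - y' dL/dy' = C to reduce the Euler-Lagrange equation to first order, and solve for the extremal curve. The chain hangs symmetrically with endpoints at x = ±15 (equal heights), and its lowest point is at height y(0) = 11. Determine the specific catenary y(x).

The Lagrangian L(y, y') = y sqrt(1 + y'^2) has no explicit x dependence, so the Beltrami identity applies:
    L − y' ∂L/∂y' = C.
Compute ∂L/∂y' = y · y' / sqrt(1 + y'^2). Then
    L − y' ∂L/∂y'
    = y sqrt(1 + y'^2) − y · y'^2 / sqrt(1 + y'^2)
    = y (1 + y'^2 − y'^2) / sqrt(1 + y'^2)
    = y / sqrt(1 + y'^2) = C.
Squaring gives y^2 = C^2 (1 + y'^2), i.e.
    y'^2 = y^2 / C^2 − 1.
Separating variables,
    dy / sqrt(y^2 − C^2) = dx / C,
and integrating gives arccosh(y / C) = (x − a)/C, so
    y(x) = C cosh((x − a)/C),
the catenary. The constants C and a are fixed by the two endpoint conditions (and, for the hanging-chain problem, the length constraint selects C).
Now fit the given data. The endpoints x = ±15 are symmetric at equal height, so the catenary is even about its minimum: a = 0 and y(x) = C cosh(x/C). The lowest point is y(0) = C cosh(0) = C, and we are told y(0) = 11, so C = 11. Therefore
    y(x) = 11 cosh(x/11),
and at the endpoints
    y(±15) = 11 cosh(15/11).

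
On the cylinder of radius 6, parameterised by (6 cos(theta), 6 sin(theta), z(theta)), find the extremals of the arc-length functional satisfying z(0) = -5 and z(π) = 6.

Parameterise the cylinder of radius R = 6 as
    r(θ) = (6 cos θ, 6 sin θ, z(θ)).
The arc-length element is
    ds = sqrt(36 + (dz/dθ)^2) dθ,
so the Lagrangian is L = sqrt(36 + z'^2).
L depends on z' only, not on z or θ, so ∂L/∂z = 0 and
    ∂L/∂z' = z' / sqrt(36 + z'^2).
The Euler-Lagrange equation gives
    d/dθ( z' / sqrt(36 + z'^2) ) = 0,
so z' is constant. Integrating once:
    z(θ) = a θ + b,
a helix on the cylinder (a straight line when the cylinder is unrolled). The constants a, b are determined by the endpoint conditions.
With endpoint conditions z(0) = -5 and z(π) = 6: from z(0) = b we get b = -5, and a·π + -5 = 6 gives a = 11/π, so
    z(θ) = (11/π) θ − 5.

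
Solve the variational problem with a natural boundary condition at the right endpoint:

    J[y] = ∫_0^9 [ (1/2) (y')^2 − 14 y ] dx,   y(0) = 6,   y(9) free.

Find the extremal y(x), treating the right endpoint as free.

The Lagrangian L = (1/2) (y')^2 − 14 y gives
    ∂L/∂y = −14,   ∂L/∂y' = y'.
Euler-Lagrange: d/dx(y') − (−14) = 0, i.e. y'' + 14 = 0, so
    y(x) = −(14/2) x^2 + C1 x + C2.
Fixed left endpoint y(0) = 6 ⇒ C2 = 6.
The right endpoint x = 9 is free, so the natural (transversality) condition is ∂L/∂y' |_{x=9} = 0, i.e. y'(9) = 0.
Compute y'(x) = −14 x + C1, so y'(9) = −126 + C1 = 0 ⇒ C1 = 126.
Therefore the extremal is
    y(x) = −7 x^2 + 126 x + 6.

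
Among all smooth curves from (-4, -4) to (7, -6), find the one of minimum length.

Arc-length functional: J[y] = ∫ sqrt(1 + (y')^2) dx.
Lagrangian L = sqrt(1 + (y')^2) has no explicit y dependence, so ∂L/∂y = 0 and the Euler-Lagrange equation gives
    d/dx( y' / sqrt(1 + (y')^2) ) = 0  ⇒  y' / sqrt(1 + (y')^2) = const.
Hence y' is constant, so y(x) is affine.
Fitting the endpoints (-4, -4) and (7, -6):
    slope m = ((-6) − (-4)) / (7 − (-4)) = -2/11,
    intercept c = (-4) − m·(-4) = -52/11.
Extremal: y(x) = (-2/11) x - 52/11.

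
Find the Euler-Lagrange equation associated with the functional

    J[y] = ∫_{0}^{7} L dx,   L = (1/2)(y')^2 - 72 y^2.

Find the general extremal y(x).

The Lagrangian is L = (1/2)(y')^2 - 72 y^2.
∂L/∂y = -144y.
∂L/∂y' = y'.
The Euler-Lagrange equation d/dx(∂L/∂y') − ∂L/∂y = 0 becomes:
    y'' + 144 y = 0
General solution: y(x) = A sin(12x) + B cos(12x), where A and B are arbitrary constants fixed by the endpoint conditions.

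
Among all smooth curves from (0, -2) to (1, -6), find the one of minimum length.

Arc-length functional: J[y] = ∫ sqrt(1 + (y')^2) dx.
Lagrangian L = sqrt(1 + (y')^2) has no explicit y dependence, so ∂L/∂y = 0 and the Euler-Lagrange equation gives
    d/dx( y' / sqrt(1 + (y')^2) ) = 0  ⇒  y' / sqrt(1 + (y')^2) = const.
Hence y' is constant, so y(x) is affine.
Fitting the endpoints (0, -2) and (1, -6):
    slope m = ((-6) − (-2)) / (1 − 0) = -4,
    intercept c = (-2) − m·0 = -2.
Extremal: y(x) = -4 x - 2.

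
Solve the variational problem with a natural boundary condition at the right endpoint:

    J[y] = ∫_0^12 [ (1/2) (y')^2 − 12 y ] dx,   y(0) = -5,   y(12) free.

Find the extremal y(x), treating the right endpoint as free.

The Lagrangian L = (1/2) (y')^2 − 12 y gives
    ∂L/∂y = −12,   ∂L/∂y' = y'.
Euler-Lagrange: d/dx(y') − (−12) = 0, i.e. y'' + 12 = 0, so
    y(x) = −(12/2) x^2 + C1 x + C2.
Fixed left endpoint y(0) = -5 ⇒ C2 = -5.
The right endpoint x = 12 is free, so the natural (transversality) condition is ∂L/∂y' |_{x=12} = 0, i.e. y'(12) = 0.
Compute y'(x) = −12 x + C1, so y'(12) = −144 + C1 = 0 ⇒ C1 = 144.
Therefore the extremal is
    y(x) = −6 x^2 + 144 x − 5.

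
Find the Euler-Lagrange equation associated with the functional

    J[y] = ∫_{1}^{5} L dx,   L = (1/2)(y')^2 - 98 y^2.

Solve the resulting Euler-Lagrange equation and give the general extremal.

The Lagrangian is L = (1/2)(y')^2 - 98 y^2.
∂L/∂y = -196y.
∂L/∂y' = y'.
The Euler-Lagrange equation d/dx(∂L/∂y') − ∂L/∂y = 0 becomes:
    y'' + 196 y = 0
General solution: y(x) = A sin(14x) + B cos(14x), where A and B are arbitrary constants fixed by the endpoint conditions.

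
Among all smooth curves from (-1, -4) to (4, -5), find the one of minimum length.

Arc-length functional: J[y] = ∫ sqrt(1 + (y')^2) dx.
Lagrangian L = sqrt(1 + (y')^2) has no explicit y dependence, so ∂L/∂y = 0 and the Euler-Lagrange equation gives
    d/dx( y' / sqrt(1 + (y')^2) ) = 0  ⇒  y' / sqrt(1 + (y')^2) = const.
Hence y' is constant, so y(x) is affine.
Fitting the endpoints (-1, -4) and (4, -5):
    slope m = ((-5) − (-4)) / (4 − (-1)) = -1/5,
    intercept c = (-4) − m·(-1) = -21/5.
Extremal: y(x) = (-1/5) x - 21/5.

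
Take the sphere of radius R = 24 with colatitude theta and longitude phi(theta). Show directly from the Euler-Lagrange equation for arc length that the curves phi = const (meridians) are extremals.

On the sphere of radius R = 24 with spherical coordinates (θ, φ), the induced metric is
    ds^2 = 576(dθ^2 + sin^2(θ) dφ^2).
Using θ as the parameter, the arc-length functional becomes
    J[φ] = ∫ 24 sqrt(1 + sin^2(θ) (dφ/dθ)^2) dθ.
So L = 24 sqrt(1 + sin^2(θ) φ'^2). Compute
    ∂L/∂φ = 0  (L has no explicit φ dependence),
    ∂L/∂φ' = 24 sin^2(θ) φ' / sqrt(1 + sin^2(θ) φ'^2).
For the candidate φ(θ) = c (constant), φ' = 0, so ∂L/∂φ' evaluated along the candidate vanishes, and ∂L/∂φ is identically zero. Hence
    d/dθ(∂L/∂φ') − ∂L/∂φ = 0
is satisfied. Therefore meridians φ = const are extremals of arc length — they are geodesics on the sphere.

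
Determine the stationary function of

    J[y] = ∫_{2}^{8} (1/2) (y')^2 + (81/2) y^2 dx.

The Lagrangian is L = (1/2) (y')^2 + (81/2) y^2.
Compute ∂L/∂y = 81y, ∂L/∂y' = y'.
The Euler-Lagrange equation d/dx(∂L/∂y') − ∂L/∂y = 0 reduces to
    y'' − 81 y = 0.
Its general solution is
    y(x) = A e^(9x) + B e^(−9x),
with A, B fixed by the endpoint conditions.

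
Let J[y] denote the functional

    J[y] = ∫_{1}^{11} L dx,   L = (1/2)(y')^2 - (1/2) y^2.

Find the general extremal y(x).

The Lagrangian is L = (1/2)(y')^2 - (1/2) y^2.
∂L/∂y = -y.
∂L/∂y' = y'.
The Euler-Lagrange equation d/dx(∂L/∂y') − ∂L/∂y = 0 becomes:
    y'' + y = 0
General solution: y(x) = A sin(x) + B cos(x), where A and B are arbitrary constants fixed by the endpoint conditions.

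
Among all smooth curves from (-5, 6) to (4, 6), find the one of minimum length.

Arc-length functional: J[y] = ∫ sqrt(1 + (y')^2) dx.
Lagrangian L = sqrt(1 + (y')^2) has no explicit y dependence, so ∂L/∂y = 0 and the Euler-Lagrange equation gives
    d/dx( y' / sqrt(1 + (y')^2) ) = 0  ⇒  y' / sqrt(1 + (y')^2) = const.
Hence y' is constant, so y(x) is affine.
Fitting the endpoints (-5, 6) and (4, 6):
    slope m = (6 − 6) / (4 − (-5)) = 0,
    intercept c = 6 − m·(-5) = 6.
Extremal: y(x) = 6.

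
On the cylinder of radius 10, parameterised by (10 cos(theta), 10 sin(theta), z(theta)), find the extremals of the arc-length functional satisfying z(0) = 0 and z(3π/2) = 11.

Parameterise the cylinder of radius R = 10 as
    r(θ) = (10 cos θ, 10 sin θ, z(θ)).
The arc-length element is
    ds = sqrt(100 + (dz/dθ)^2) dθ,
so the Lagrangian is L = sqrt(100 + z'^2).
L depends on z' only, not on z or θ, so ∂L/∂z = 0 and
    ∂L/∂z' = z' / sqrt(100 + z'^2).
The Euler-Lagrange equation gives
    d/dθ( z' / sqrt(100 + z'^2) ) = 0,
so z' is constant. Integrating once:
    z(θ) = a θ + b,
a helix on the cylinder (a straight line when the cylinder is unrolled). The constants a, b are determined by the endpoint conditions.
With endpoint conditions z(0) = 0 and z(3π/2) = 11: from z(0) = b we get b = 0, and a·3π/2 + 0 = 11 gives a = 22/(3π), so
    z(θ) = (22/(3π)) θ.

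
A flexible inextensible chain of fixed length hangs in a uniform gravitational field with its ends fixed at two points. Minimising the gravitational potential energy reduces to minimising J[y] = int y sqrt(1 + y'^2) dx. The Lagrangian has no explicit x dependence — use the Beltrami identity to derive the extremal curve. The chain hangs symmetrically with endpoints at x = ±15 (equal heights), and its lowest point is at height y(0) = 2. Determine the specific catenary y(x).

The Lagrangian L(y, y') = y sqrt(1 + y'^2) has no explicit x dependence, so the Beltrami identity applies:
    L − y' ∂L/∂y' = C.
Compute ∂L/∂y' = y · y' / sqrt(1 + y'^2). Then
    L − y' ∂L/∂y'
    = y sqrt(1 + y'^2) − y · y'^2 / sqrt(1 + y'^2)
    = y (1 + y'^2 − y'^2) / sqrt(1 + y'^2)
    = y / sqrt(1 + y'^2) = C.
Squaring gives y^2 = C^2 (1 + y'^2), i.e.
    y'^2 = y^2 / C^2 − 1.
Separating variables,
    dy / sqrt(y^2 − C^2) = dx / C,
and integrating gives arccosh(y / C) = (x − a)/C, so
    y(x) = C cosh((x − a)/C),
the catenary. The constants C and a are fixed by the two endpoint conditions (and, for the hanging-chain problem, the length constraint selects C).
Now fit the given data. The endpoints x = ±15 are symmetric at equal height, so the catenary is even about its minimum: a = 0 and y(x) = C cosh(x/C). The lowest point is y(0) = C cosh(0) = C, and we are told y(0) = 2, so C = 2. Therefore
    y(x) = 2 cosh(x/2),
and at the endpoints
    y(±15) = 2 cosh(15/2).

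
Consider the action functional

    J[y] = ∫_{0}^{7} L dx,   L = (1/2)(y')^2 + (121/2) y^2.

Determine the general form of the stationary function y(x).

The Lagrangian is L = (1/2)(y')^2 + (121/2) y^2.
∂L/∂y = 121y.
∂L/∂y' = y'.
The Euler-Lagrange equation d/dx(∂L/∂y') − ∂L/∂y = 0 becomes:
    y'' - 121 y = 0
General solution: y(x) = A e^(11x) + B e^(-11x), where A and B are arbitrary constants fixed by the endpoint conditions.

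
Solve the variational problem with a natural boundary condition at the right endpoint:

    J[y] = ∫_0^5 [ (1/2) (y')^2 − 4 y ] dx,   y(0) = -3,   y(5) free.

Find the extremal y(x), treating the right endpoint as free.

The Lagrangian L = (1/2) (y')^2 − 4 y gives
    ∂L/∂y = −4,   ∂L/∂y' = y'.
Euler-Lagrange: d/dx(y') − (−4) = 0, i.e. y'' + 4 = 0, so
    y(x) = −(4/2) x^2 + C1 x + C2.
Fixed left endpoint y(0) = -3 ⇒ C2 = -3.
The right endpoint x = 5 is free, so the natural (transversality) condition is ∂L/∂y' |_{x=5} = 0, i.e. y'(5) = 0.
Compute y'(x) = −4 x + C1, so y'(5) = −20 + C1 = 0 ⇒ C1 = 20.
Therefore the extremal is
    y(x) = −2 x^2 + 20 x − 3.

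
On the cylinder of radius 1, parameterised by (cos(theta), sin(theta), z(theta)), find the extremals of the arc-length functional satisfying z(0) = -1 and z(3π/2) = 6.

Parameterise the cylinder of radius R = 1 as
    r(θ) = (cos θ, sin θ, z(θ)).
The arc-length element is
    ds = sqrt(1 + (dz/dθ)^2) dθ,
so the Lagrangian is L = sqrt(1 + z'^2).
L depends on z' only, not on z or θ, so ∂L/∂z = 0 and
    ∂L/∂z' = z' / sqrt(1 + z'^2).
The Euler-Lagrange equation gives
    d/dθ( z' / sqrt(1 + z'^2) ) = 0,
so z' is constant. Integrating once:
    z(θ) = a θ + b,
a helix on the cylinder (a straight line when the cylinder is unrolled). The constants a, b are determined by the endpoint conditions.
With endpoint conditions z(0) = -1 and z(3π/2) = 6: from z(0) = b we get b = -1, and a·3π/2 + -1 = 6 gives a = 14/(3π), so
    z(θ) = (14/(3π)) θ − 1.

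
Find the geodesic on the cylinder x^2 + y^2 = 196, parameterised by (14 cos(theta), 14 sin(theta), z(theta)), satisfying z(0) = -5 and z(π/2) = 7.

Parameterise the cylinder of radius R = 14 as
    r(θ) = (14 cos θ, 14 sin θ, z(θ)).
The arc-length element is
    ds = sqrt(196 + (dz/dθ)^2) dθ,
so the Lagrangian is L = sqrt(196 + z'^2).
L depends on z' only, not on z or θ, so ∂L/∂z = 0 and
    ∂L/∂z' = z' / sqrt(196 + z'^2).
The Euler-Lagrange equation gives
    d/dθ( z' / sqrt(196 + z'^2) ) = 0,
so z' is constant. Integrating once:
    z(θ) = a θ + b,
a helix on the cylinder (a straight line when the cylinder is unrolled). The constants a, b are determined by the endpoint conditions.
With endpoint conditions z(0) = -5 and z(π/2) = 7: from z(0) = b we get b = -5, and a·π/2 + -5 = 7 gives a = 24/π, so
    z(θ) = (24/π) θ − 5.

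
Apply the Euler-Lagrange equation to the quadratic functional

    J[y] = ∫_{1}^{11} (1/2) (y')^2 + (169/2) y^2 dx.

The Lagrangian is L = (1/2) (y')^2 + (169/2) y^2.
Compute ∂L/∂y = 169y, ∂L/∂y' = y'.
The Euler-Lagrange equation d/dx(∂L/∂y') − ∂L/∂y = 0 reduces to
    y'' − 169 y = 0.
Its general solution is
    y(x) = A e^(13x) + B e^(−13x),
with A, B fixed by the endpoint conditions.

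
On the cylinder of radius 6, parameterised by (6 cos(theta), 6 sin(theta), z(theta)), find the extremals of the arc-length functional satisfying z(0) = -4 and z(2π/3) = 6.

Parameterise the cylinder of radius R = 6 as
    r(θ) = (6 cos θ, 6 sin θ, z(θ)).
The arc-length element is
    ds = sqrt(36 + (dz/dθ)^2) dθ,
so the Lagrangian is L = sqrt(36 + z'^2).
L depends on z' only, not on z or θ, so ∂L/∂z = 0 and
    ∂L/∂z' = z' / sqrt(36 + z'^2).
The Euler-Lagrange equation gives
    d/dθ( z' / sqrt(36 + z'^2) ) = 0,
so z' is constant. Integrating once:
    z(θ) = a θ + b,
a helix on the cylinder (a straight line when the cylinder is unrolled). The constants a, b are determined by the endpoint conditions.
With endpoint conditions z(0) = -4 and z(2π/3) = 6: from z(0) = b we get b = -4, and a·2π/3 + -4 = 6 gives a = 15/π, so
    z(θ) = (15/π) θ − 4.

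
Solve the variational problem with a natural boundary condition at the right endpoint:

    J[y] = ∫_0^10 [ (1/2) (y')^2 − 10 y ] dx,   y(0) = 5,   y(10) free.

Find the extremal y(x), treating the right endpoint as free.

The Lagrangian L = (1/2) (y')^2 − 10 y gives
    ∂L/∂y = −10,   ∂L/∂y' = y'.
Euler-Lagrange: d/dx(y') − (−10) = 0, i.e. y'' + 10 = 0, so
    y(x) = −(10/2) x^2 + C1 x + C2.
Fixed left endpoint y(0) = 5 ⇒ C2 = 5.
The right endpoint x = 10 is free, so the natural (transversality) condition is ∂L/∂y' |_{x=10} = 0, i.e. y'(10) = 0.
Compute y'(x) = −10 x + C1, so y'(10) = −100 + C1 = 0 ⇒ C1 = 100.
Therefore the extremal is
    y(x) = −5 x^2 + 100 x + 5.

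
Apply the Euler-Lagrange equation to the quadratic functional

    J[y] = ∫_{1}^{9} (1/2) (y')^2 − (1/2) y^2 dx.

The Lagrangian is L = (1/2) (y')^2 − (1/2) y^2.
Compute ∂L/∂y = -y, ∂L/∂y' = y'.
The Euler-Lagrange equation d/dx(∂L/∂y') − ∂L/∂y = 0 reduces to
    y'' + y = 0.
Its general solution is
    y(x) = A sin(x) + B cos(x),
with A, B fixed by the endpoint conditions.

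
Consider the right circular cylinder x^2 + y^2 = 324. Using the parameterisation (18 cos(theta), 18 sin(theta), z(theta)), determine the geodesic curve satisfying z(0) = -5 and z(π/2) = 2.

Parameterise the cylinder of radius R = 18 as
    r(θ) = (18 cos θ, 18 sin θ, z(θ)).
The arc-length element is
    ds = sqrt(324 + (dz/dθ)^2) dθ,
so the Lagrangian is L = sqrt(324 + z'^2).
L depends on z' only, not on z or θ, so ∂L/∂z = 0 and
    ∂L/∂z' = z' / sqrt(324 + z'^2).
The Euler-Lagrange equation gives
    d/dθ( z' / sqrt(324 + z'^2) ) = 0,
so z' is constant. Integrating once:
    z(θ) = a θ + b,
a helix on the cylinder (a straight line when the cylinder is unrolled). The constants a, b are determined by the endpoint conditions.
With endpoint conditions z(0) = -5 and z(π/2) = 2: from z(0) = b we get b = -5, and a·π/2 + -5 = 2 gives a = 14/π, so
    z(θ) = (14/π) θ − 5.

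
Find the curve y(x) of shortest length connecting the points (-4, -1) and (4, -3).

Arc-length functional: J[y] = ∫ sqrt(1 + (y')^2) dx.
Lagrangian L = sqrt(1 + (y')^2) has no explicit y dependence, so ∂L/∂y = 0 and the Euler-Lagrange equation gives
    d/dx( y' / sqrt(1 + (y')^2) ) = 0  ⇒  y' / sqrt(1 + (y')^2) = const.
Hence y' is constant, so y(x) is affine.
Fitting the endpoints (-4, -1) and (4, -3):
    slope m = ((-3) − (-1)) / (4 − (-4)) = -1/4,
    intercept c = (-1) − m·(-4) = -2.
Extremal: y(x) = (-1/4) x - 2.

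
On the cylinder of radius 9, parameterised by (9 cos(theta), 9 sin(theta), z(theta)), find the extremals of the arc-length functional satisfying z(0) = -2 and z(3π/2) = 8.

Parameterise the cylinder of radius R = 9 as
    r(θ) = (9 cos θ, 9 sin θ, z(θ)).
The arc-length element is
    ds = sqrt(81 + (dz/dθ)^2) dθ,
so the Lagrangian is L = sqrt(81 + z'^2).
L depends on z' only, not on z or θ, so ∂L/∂z = 0 and
    ∂L/∂z' = z' / sqrt(81 + z'^2).
The Euler-Lagrange equation gives
    d/dθ( z' / sqrt(81 + z'^2) ) = 0,
so z' is constant. Integrating once:
    z(θ) = a θ + b,
a helix on the cylinder (a straight line when the cylinder is unrolled). The constants a, b are determined by the endpoint conditions.
With endpoint conditions z(0) = -2 and z(3π/2) = 8: from z(0) = b we get b = -2, and a·3π/2 + -2 = 8 gives a = 20/(3π), so
    z(θ) = (20/(3π)) θ − 2.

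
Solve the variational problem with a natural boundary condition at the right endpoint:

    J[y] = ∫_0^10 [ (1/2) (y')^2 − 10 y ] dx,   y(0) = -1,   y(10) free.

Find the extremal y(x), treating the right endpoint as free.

The Lagrangian L = (1/2) (y')^2 − 10 y gives
    ∂L/∂y = −10,   ∂L/∂y' = y'.
Euler-Lagrange: d/dx(y') − (−10) = 0, i.e. y'' + 10 = 0, so
    y(x) = −(10/2) x^2 + C1 x + C2.
Fixed left endpoint y(0) = -1 ⇒ C2 = -1.
The right endpoint x = 10 is free, so the natural (transversality) condition is ∂L/∂y' |_{x=10} = 0, i.e. y'(10) = 0.
Compute y'(x) = −10 x + C1, so y'(10) = −100 + C1 = 0 ⇒ C1 = 100.
Therefore the extremal is
    y(x) = −5 x^2 + 100 x − 1.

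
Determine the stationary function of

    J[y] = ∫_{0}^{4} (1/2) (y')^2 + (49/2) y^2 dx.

The Lagrangian is L = (1/2) (y')^2 + (49/2) y^2.
Compute ∂L/∂y = 49y, ∂L/∂y' = y'.
The Euler-Lagrange equation d/dx(∂L/∂y') − ∂L/∂y = 0 reduces to
    y'' − 49 y = 0.
Its general solution is
    y(x) = A e^(7x) + B e^(−7x),
with A, B fixed by the endpoint conditions.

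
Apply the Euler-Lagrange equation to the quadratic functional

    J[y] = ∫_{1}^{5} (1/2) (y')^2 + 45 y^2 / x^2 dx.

The Lagrangian is L = (1/2) (y')^2 + 45 y^2 / x^2.
Compute ∂L/∂y = 90y/x^2, ∂L/∂y' = y'.
The Euler-Lagrange equation d/dx(∂L/∂y') − ∂L/∂y = 0 reduces to
    y'' − 90/x^2 · y = 0  (x > 0).
Its general solution is
    y(x) = A x^10 + B x^(-9),
with A, B fixed by the endpoint conditions.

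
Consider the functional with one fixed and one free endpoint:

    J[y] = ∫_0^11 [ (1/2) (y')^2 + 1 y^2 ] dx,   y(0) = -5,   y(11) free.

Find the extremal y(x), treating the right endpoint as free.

The Lagrangian L = (1/2) (y')^2 + 1 y^2 gives
    ∂L/∂y = 2 y,   ∂L/∂y' = y'.
Euler-Lagrange: y'' − 2 y = 0.
With k = sqrt(2), the general solution is
    y(x) = A cosh(sqrt(2) x) + B sinh(sqrt(2) x).
Fixed left endpoint y(0) = -5 ⇒ A = -5.
The right endpoint x = 11 is free, so the natural (transversality) condition is ∂L/∂y' |_{x=11} = 0, i.e. y'(11) = 0.
Compute y'(x) = A k sinh(k x) + B k cosh(k x), so
    y'(11) = A k sinh(k·11) + B k cosh(k·11) = 0
    ⇒ B = −A tanh(k·11) = 5 tanh(sqrt(2)·11).
Therefore the extremal is
    y(x) = −5 cosh(sqrt(2) x) + 5 tanh(sqrt(2)·11) sinh(sqrt(2) x).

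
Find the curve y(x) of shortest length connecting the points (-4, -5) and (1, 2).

Arc-length functional: J[y] = ∫ sqrt(1 + (y')^2) dx.
Lagrangian L = sqrt(1 + (y')^2) has no explicit y dependence, so ∂L/∂y = 0 and the Euler-Lagrange equation gives
    d/dx( y' / sqrt(1 + (y')^2) ) = 0  ⇒  y' / sqrt(1 + (y')^2) = const.
Hence y' is constant, so y(x) is affine.
Fitting the endpoints (-4, -5) and (1, 2):
    slope m = (2 − (-5)) / (1 − (-4)) = 7/5,
    intercept c = (-5) − m·(-4) = 3/5.
Extremal: y(x) = (7/5) x + 3/5.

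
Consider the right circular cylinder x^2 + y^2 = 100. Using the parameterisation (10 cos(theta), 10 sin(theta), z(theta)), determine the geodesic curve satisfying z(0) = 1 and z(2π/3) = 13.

Parameterise the cylinder of radius R = 10 as
    r(θ) = (10 cos θ, 10 sin θ, z(θ)).
The arc-length element is
    ds = sqrt(100 + (dz/dθ)^2) dθ,
so the Lagrangian is L = sqrt(100 + z'^2).
L depends on z' only, not on z or θ, so ∂L/∂z = 0 and
    ∂L/∂z' = z' / sqrt(100 + z'^2).
The Euler-Lagrange equation gives
    d/dθ( z' / sqrt(100 + z'^2) ) = 0,
so z' is constant. Integrating once:
    z(θ) = a θ + b,
a helix on the cylinder (a straight line when the cylinder is unrolled). The constants a, b are determined by the endpoint conditions.
With endpoint conditions z(0) = 1 and z(2π/3) = 13: from z(0) = b we get b = 1, and a·2π/3 + 1 = 13 gives a = 18/π, so
    z(θ) = (18/π) θ + 1.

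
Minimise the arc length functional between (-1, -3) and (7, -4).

Arc-length functional: J[y] = ∫ sqrt(1 + (y')^2) dx.
Lagrangian L = sqrt(1 + (y')^2) has no explicit y dependence, so ∂L/∂y = 0 and the Euler-Lagrange equation gives
    d/dx( y' / sqrt(1 + (y')^2) ) = 0  ⇒  y' / sqrt(1 + (y')^2) = const.
Hence y' is constant, so y(x) is affine.
Fitting the endpoints (-1, -3) and (7, -4):
    slope m = ((-4) − (-3)) / (7 − (-1)) = -1/8,
    intercept c = (-3) − m·(-1) = -25/8.
Extremal: y(x) = (-1/8) x - 25/8.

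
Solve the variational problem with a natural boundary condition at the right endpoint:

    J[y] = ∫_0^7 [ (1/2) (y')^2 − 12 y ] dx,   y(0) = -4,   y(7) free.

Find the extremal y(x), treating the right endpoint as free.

The Lagrangian L = (1/2) (y')^2 − 12 y gives
    ∂L/∂y = −12,   ∂L/∂y' = y'.
Euler-Lagrange: d/dx(y') − (−12) = 0, i.e. y'' + 12 = 0, so
    y(x) = −(12/2) x^2 + C1 x + C2.
Fixed left endpoint y(0) = -4 ⇒ C2 = -4.
The right endpoint x = 7 is free, so the natural (transversality) condition is ∂L/∂y' |_{x=7} = 0, i.e. y'(7) = 0.
Compute y'(x) = −12 x + C1, so y'(7) = −84 + C1 = 0 ⇒ C1 = 84.
Therefore the extremal is
    y(x) = −6 x^2 + 84 x − 4.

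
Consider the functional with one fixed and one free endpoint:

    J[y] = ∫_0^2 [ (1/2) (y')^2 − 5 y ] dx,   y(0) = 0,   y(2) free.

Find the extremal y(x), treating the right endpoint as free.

The Lagrangian L = (1/2) (y')^2 − 5 y gives
    ∂L/∂y = −5,   ∂L/∂y' = y'.
Euler-Lagrange: d/dx(y') − (−5) = 0, i.e. y'' + 5 = 0, so
    y(x) = −(5/2) x^2 + C1 x + C2.
Fixed left endpoint y(0) = 0 ⇒ C2 = 0.
The right endpoint x = 2 is free, so the natural (transversality) condition is ∂L/∂y' |_{x=2} = 0, i.e. y'(2) = 0.
Compute y'(x) = −5 x + C1, so y'(2) = −10 + C1 = 0 ⇒ C1 = 10.
Therefore the extremal is
    y(x) = −(5/2) x^2 + 10 x.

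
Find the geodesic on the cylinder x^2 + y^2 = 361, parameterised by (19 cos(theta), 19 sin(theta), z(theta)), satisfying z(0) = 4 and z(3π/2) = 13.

Parameterise the cylinder of radius R = 19 as
    r(θ) = (19 cos θ, 19 sin θ, z(θ)).
The arc-length element is
    ds = sqrt(361 + (dz/dθ)^2) dθ,
so the Lagrangian is L = sqrt(361 + z'^2).
L depends on z' only, not on z or θ, so ∂L/∂z = 0 and
    ∂L/∂z' = z' / sqrt(361 + z'^2).
The Euler-Lagrange equation gives
    d/dθ( z' / sqrt(361 + z'^2) ) = 0,
so z' is constant. Integrating once:
    z(θ) = a θ + b,
a helix on the cylinder (a straight line when the cylinder is unrolled). The constants a, b are determined by the endpoint conditions.
With endpoint conditions z(0) = 4 and z(3π/2) = 13: from z(0) = b we get b = 4, and a·3π/2 + 4 = 13 gives a = 6/π, so
    z(θ) = (6/π) θ + 4.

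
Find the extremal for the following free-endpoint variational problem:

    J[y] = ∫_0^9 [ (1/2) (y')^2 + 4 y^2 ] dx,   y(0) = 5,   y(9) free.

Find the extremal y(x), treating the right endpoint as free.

The Lagrangian L = (1/2) (y')^2 + 4 y^2 gives
    ∂L/∂y = 8 y,   ∂L/∂y' = y'.
Euler-Lagrange: y'' − 8 y = 0.
With k = sqrt(8), the general solution is
    y(x) = A cosh(sqrt(8) x) + B sinh(sqrt(8) x).
Fixed left endpoint y(0) = 5 ⇒ A = 5.
The right endpoint x = 9 is free, so the natural (transversality) condition is ∂L/∂y' |_{x=9} = 0, i.e. y'(9) = 0.
Compute y'(x) = A k sinh(k x) + B k cosh(k x), so
    y'(9) = A k sinh(k·9) + B k cosh(k·9) = 0
    ⇒ B = −A tanh(k·9) = − 5 tanh(sqrt(8)·9).
Therefore the extremal is
    y(x) = 5 cosh(sqrt(8) x) − 5 tanh(sqrt(8)·9) sinh(sqrt(8) x).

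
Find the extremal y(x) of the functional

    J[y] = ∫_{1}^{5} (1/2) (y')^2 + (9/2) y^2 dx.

The Lagrangian is L = (1/2) (y')^2 + (9/2) y^2.
Compute ∂L/∂y = 9y, ∂L/∂y' = y'.
The Euler-Lagrange equation d/dx(∂L/∂y') − ∂L/∂y = 0 reduces to
    y'' − 9 y = 0.
Its general solution is
    y(x) = A e^(3x) + B e^(−3x),
with A, B fixed by the endpoint conditions.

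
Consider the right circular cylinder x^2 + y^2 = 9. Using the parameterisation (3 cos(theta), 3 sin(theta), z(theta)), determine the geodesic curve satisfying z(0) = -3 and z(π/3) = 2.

Parameterise the cylinder of radius R = 3 as
    r(θ) = (3 cos θ, 3 sin θ, z(θ)).
The arc-length element is
    ds = sqrt(9 + (dz/dθ)^2) dθ,
so the Lagrangian is L = sqrt(9 + z'^2).
L depends on z' only, not on z or θ, so ∂L/∂z = 0 and
    ∂L/∂z' = z' / sqrt(9 + z'^2).
The Euler-Lagrange equation gives
    d/dθ( z' / sqrt(9 + z'^2) ) = 0,
so z' is constant. Integrating once:
    z(θ) = a θ + b,
a helix on the cylinder (a straight line when the cylinder is unrolled). The constants a, b are determined by the endpoint conditions.
With endpoint conditions z(0) = -3 and z(π/3) = 2: from z(0) = b we get b = -3, and a·π/3 + -3 = 2 gives a = 15/π, so
    z(θ) = (15/π) θ − 3.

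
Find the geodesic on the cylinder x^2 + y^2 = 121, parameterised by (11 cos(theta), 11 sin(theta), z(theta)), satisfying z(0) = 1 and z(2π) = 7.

Parameterise the cylinder of radius R = 11 as
    r(θ) = (11 cos θ, 11 sin θ, z(θ)).
The arc-length element is
    ds = sqrt(121 + (dz/dθ)^2) dθ,
so the Lagrangian is L = sqrt(121 + z'^2).
L depends on z' only, not on z or θ, so ∂L/∂z = 0 and
    ∂L/∂z' = z' / sqrt(121 + z'^2).
The Euler-Lagrange equation gives
    d/dθ( z' / sqrt(121 + z'^2) ) = 0,
so z' is constant. Integrating once:
    z(θ) = a θ + b,
a helix on the cylinder (a straight line when the cylinder is unrolled). The constants a, b are determined by the endpoint conditions.
With endpoint conditions z(0) = 1 and z(2π) = 7: from z(0) = b we get b = 1, and a·2π + 1 = 7 gives a = 3/π, so
    z(θ) = (3/π) θ + 1.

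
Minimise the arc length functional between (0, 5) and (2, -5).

Arc-length functional: J[y] = ∫ sqrt(1 + (y')^2) dx.
Lagrangian L = sqrt(1 + (y')^2) has no explicit y dependence, so ∂L/∂y = 0 and the Euler-Lagrange equation gives
    d/dx( y' / sqrt(1 + (y')^2) ) = 0  ⇒  y' / sqrt(1 + (y')^2) = const.
Hence y' is constant, so y(x) is affine.
Fitting the endpoints (0, 5) and (2, -5):
    slope m = ((-5) − 5) / (2 − 0) = -5,
    intercept c = 5 − m·0 = 5.
Extremal: y(x) = -5 x + 5.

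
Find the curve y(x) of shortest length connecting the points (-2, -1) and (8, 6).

Arc-length functional: J[y] = ∫ sqrt(1 + (y')^2) dx.
Lagrangian L = sqrt(1 + (y')^2) has no explicit y dependence, so ∂L/∂y = 0 and the Euler-Lagrange equation gives
    d/dx( y' / sqrt(1 + (y')^2) ) = 0  ⇒  y' / sqrt(1 + (y')^2) = const.
Hence y' is constant, so y(x) is affine.
Fitting the endpoints (-2, -1) and (8, 6):
    slope m = (6 − (-1)) / (8 − (-2)) = 7/10,
    intercept c = (-1) − m·(-2) = 2/5.
Extremal: y(x) = (7/10) x + 2/5.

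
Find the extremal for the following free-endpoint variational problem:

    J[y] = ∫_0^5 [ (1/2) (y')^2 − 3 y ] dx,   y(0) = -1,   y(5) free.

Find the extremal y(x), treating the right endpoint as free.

The Lagrangian L = (1/2) (y')^2 − 3 y gives
    ∂L/∂y = −3,   ∂L/∂y' = y'.
Euler-Lagrange: d/dx(y') − (−3) = 0, i.e. y'' + 3 = 0, so
    y(x) = −(3/2) x^2 + C1 x + C2.
Fixed left endpoint y(0) = -1 ⇒ C2 = -1.
The right endpoint x = 5 is free, so the natural (transversality) condition is ∂L/∂y' |_{x=5} = 0, i.e. y'(5) = 0.
Compute y'(x) = −3 x + C1, so y'(5) = −15 + C1 = 0 ⇒ C1 = 15.
Therefore the extremal is
    y(x) = −(3/2) x^2 + 15 x − 1.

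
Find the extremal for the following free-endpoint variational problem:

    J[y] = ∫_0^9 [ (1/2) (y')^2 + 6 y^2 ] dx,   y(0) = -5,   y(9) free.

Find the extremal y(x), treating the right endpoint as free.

The Lagrangian L = (1/2) (y')^2 + 6 y^2 gives
    ∂L/∂y = 12 y,   ∂L/∂y' = y'.
Euler-Lagrange: y'' − 12 y = 0.
With k = sqrt(12), the general solution is
    y(x) = A cosh(sqrt(12) x) + B sinh(sqrt(12) x).
Fixed left endpoint y(0) = -5 ⇒ A = -5.
The right endpoint x = 9 is free, so the natural (transversality) condition is ∂L/∂y' |_{x=9} = 0, i.e. y'(9) = 0.
Compute y'(x) = A k sinh(k x) + B k cosh(k x), so
    y'(9) = A k sinh(k·9) + B k cosh(k·9) = 0
    ⇒ B = −A tanh(k·9) = 5 tanh(sqrt(12)·9).
Therefore the extremal is
    y(x) = −5 cosh(sqrt(12) x) + 5 tanh(sqrt(12)·9) sinh(sqrt(12) x).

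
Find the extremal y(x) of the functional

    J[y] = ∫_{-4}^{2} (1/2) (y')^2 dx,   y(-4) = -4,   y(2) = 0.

The Lagrangian is L = (1/2) (y')^2.
Compute ∂L/∂y = 0, ∂L/∂y' = y'.
The Euler-Lagrange equation d/dx(∂L/∂y') − ∂L/∂y = 0 reduces to
    y'' = 0.
Its general solution is
    y(x) = A x + B,
with A, B fixed by the endpoint conditions.
Applying the endpoint conditions y(-4) = -4 and y(2) = 0: solve A·-4 + B = -4 and A·2 + B = 0. Subtracting gives A(2 − -4) = 0 − -4, so A = 2/3, and B = -4 − A·-4 = -4/3. Therefore
    y(x) = (2/3) x - 4/3.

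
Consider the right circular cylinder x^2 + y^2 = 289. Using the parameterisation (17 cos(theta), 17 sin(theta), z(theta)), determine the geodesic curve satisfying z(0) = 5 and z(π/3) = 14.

Parameterise the cylinder of radius R = 17 as
    r(θ) = (17 cos θ, 17 sin θ, z(θ)).
The arc-length element is
    ds = sqrt(289 + (dz/dθ)^2) dθ,
so the Lagrangian is L = sqrt(289 + z'^2).
L depends on z' only, not on z or θ, so ∂L/∂z = 0 and
    ∂L/∂z' = z' / sqrt(289 + z'^2).
The Euler-Lagrange equation gives
    d/dθ( z' / sqrt(289 + z'^2) ) = 0,
so z' is constant. Integrating once:
    z(θ) = a θ + b,
a helix on the cylinder (a straight line when the cylinder is unrolled). The constants a, b are determined by the endpoint conditions.
With endpoint conditions z(0) = 5 and z(π/3) = 14: from z(0) = b we get b = 5, and a·π/3 + 5 = 14 gives a = 27/π, so
    z(θ) = (27/π) θ + 5.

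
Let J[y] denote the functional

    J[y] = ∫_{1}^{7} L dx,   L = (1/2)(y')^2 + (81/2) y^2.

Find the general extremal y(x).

The Lagrangian is L = (1/2)(y')^2 + (81/2) y^2.
∂L/∂y = 81y.
∂L/∂y' = y'.
The Euler-Lagrange equation d/dx(∂L/∂y') − ∂L/∂y = 0 becomes:
    y'' - 81 y = 0
General solution: y(x) = A e^(9x) + B e^(-9x), where A and B are arbitrary constants fixed by the endpoint conditions.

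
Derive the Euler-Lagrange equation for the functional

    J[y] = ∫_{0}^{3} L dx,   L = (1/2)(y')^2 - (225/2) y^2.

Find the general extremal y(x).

The Lagrangian is L = (1/2)(y')^2 - (225/2) y^2.
∂L/∂y = -225y.
∂L/∂y' = y'.
The Euler-Lagrange equation d/dx(∂L/∂y') − ∂L/∂y = 0 becomes:
    y'' + 225 y = 0
General solution: y(x) = A sin(15x) + B cos(15x), where A and B are arbitrary constants fixed by the endpoint conditions.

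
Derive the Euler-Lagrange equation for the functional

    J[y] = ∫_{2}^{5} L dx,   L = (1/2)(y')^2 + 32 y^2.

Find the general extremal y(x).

The Lagrangian is L = (1/2)(y')^2 + 32 y^2.
∂L/∂y = 64y.
∂L/∂y' = y'.
The Euler-Lagrange equation d/dx(∂L/∂y') − ∂L/∂y = 0 becomes:
    y'' - 64 y = 0
General solution: y(x) = A e^(8x) + B e^(-8x), where A and B are arbitrary constants fixed by the endpoint conditions.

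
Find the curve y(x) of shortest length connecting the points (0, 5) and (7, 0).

Arc-length functional: J[y] = ∫ sqrt(1 + (y')^2) dx.
Lagrangian L = sqrt(1 + (y')^2) has no explicit y dependence, so ∂L/∂y = 0 and the Euler-Lagrange equation gives
    d/dx( y' / sqrt(1 + (y')^2) ) = 0  ⇒  y' / sqrt(1 + (y')^2) = const.
Hence y' is constant, so y(x) is affine.
Fitting the endpoints (0, 5) and (7, 0):
    slope m = (0 − 5) / (7 − 0) = -5/7,
    intercept c = 5 − m·0 = 5.
Extremal: y(x) = (-5/7) x + 5.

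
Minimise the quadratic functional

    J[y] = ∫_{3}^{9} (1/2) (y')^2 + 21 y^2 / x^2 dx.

The Lagrangian is L = (1/2) (y')^2 + 21 y^2 / x^2.
Compute ∂L/∂y = 42y/x^2, ∂L/∂y' = y'.
The Euler-Lagrange equation d/dx(∂L/∂y') − ∂L/∂y = 0 reduces to
    y'' − 42/x^2 · y = 0  (x > 0).
Its general solution is
    y(x) = A x^7 + B x^(-6),
with A, B fixed by the endpoint conditions.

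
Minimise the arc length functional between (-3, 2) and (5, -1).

Arc-length functional: J[y] = ∫ sqrt(1 + (y')^2) dx.
Lagrangian L = sqrt(1 + (y')^2) has no explicit y dependence, so ∂L/∂y = 0 and the Euler-Lagrange equation gives
    d/dx( y' / sqrt(1 + (y')^2) ) = 0  ⇒  y' / sqrt(1 + (y')^2) = const.
Hence y' is constant, so y(x) is affine.
Fitting the endpoints (-3, 2) and (5, -1):
    slope m = ((-1) − 2) / (5 − (-3)) = -3/8,
    intercept c = 2 − m·(-3) = 7/8.
Extremal: y(x) = (-3/8) x + 7/8.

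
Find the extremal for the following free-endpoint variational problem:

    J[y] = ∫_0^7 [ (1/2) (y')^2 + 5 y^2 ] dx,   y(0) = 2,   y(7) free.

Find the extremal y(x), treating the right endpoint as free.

The Lagrangian L = (1/2) (y')^2 + 5 y^2 gives
    ∂L/∂y = 10 y,   ∂L/∂y' = y'.
Euler-Lagrange: y'' − 10 y = 0.
With k = sqrt(10), the general solution is
    y(x) = A cosh(sqrt(10) x) + B sinh(sqrt(10) x).
Fixed left endpoint y(0) = 2 ⇒ A = 2.
The right endpoint x = 7 is free, so the natural (transversality) condition is ∂L/∂y' |_{x=7} = 0, i.e. y'(7) = 0.
Compute y'(x) = A k sinh(k x) + B k cosh(k x), so
    y'(7) = A k sinh(k·7) + B k cosh(k·7) = 0
    ⇒ B = −A tanh(k·7) = − 2 tanh(sqrt(10)·7).
Therefore the extremal is
    y(x) = 2 cosh(sqrt(10) x) − 2 tanh(sqrt(10)·7) sinh(sqrt(10) x).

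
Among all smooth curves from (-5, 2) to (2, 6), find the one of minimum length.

Arc-length functional: J[y] = ∫ sqrt(1 + (y')^2) dx.
Lagrangian L = sqrt(1 + (y')^2) has no explicit y dependence, so ∂L/∂y = 0 and the Euler-Lagrange equation gives
    d/dx( y' / sqrt(1 + (y')^2) ) = 0  ⇒  y' / sqrt(1 + (y')^2) = const.
Hence y' is constant, so y(x) is affine.
Fitting the endpoints (-5, 2) and (2, 6):
    slope m = (6 − 2) / (2 − (-5)) = 4/7,
    intercept c = 2 − m·(-5) = 34/7.
Extremal: y(x) = (4/7) x + 34/7.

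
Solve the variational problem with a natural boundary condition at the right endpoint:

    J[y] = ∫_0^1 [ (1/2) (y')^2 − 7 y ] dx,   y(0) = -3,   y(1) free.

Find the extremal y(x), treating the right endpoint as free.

The Lagrangian L = (1/2) (y')^2 − 7 y gives
    ∂L/∂y = −7,   ∂L/∂y' = y'.
Euler-Lagrange: d/dx(y') − (−7) = 0, i.e. y'' + 7 = 0, so
    y(x) = −(7/2) x^2 + C1 x + C2.
Fixed left endpoint y(0) = -3 ⇒ C2 = -3.
The right endpoint x = 1 is free, so the natural (transversality) condition is ∂L/∂y' |_{x=1} = 0, i.e. y'(1) = 0.
Compute y'(x) = −7 x + C1, so y'(1) = −7 + C1 = 0 ⇒ C1 = 7.
Therefore the extremal is
    y(x) = −(7/2) x^2 + 7 x − 3.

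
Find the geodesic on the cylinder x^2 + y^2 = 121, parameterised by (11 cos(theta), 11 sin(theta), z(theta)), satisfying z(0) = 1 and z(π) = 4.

Parameterise the cylinder of radius R = 11 as
    r(θ) = (11 cos θ, 11 sin θ, z(θ)).
The arc-length element is
    ds = sqrt(121 + (dz/dθ)^2) dθ,
so the Lagrangian is L = sqrt(121 + z'^2).
L depends on z' only, not on z or θ, so ∂L/∂z = 0 and
    ∂L/∂z' = z' / sqrt(121 + z'^2).
The Euler-Lagrange equation gives
    d/dθ( z' / sqrt(121 + z'^2) ) = 0,
so z' is constant. Integrating once:
    z(θ) = a θ + b,
a helix on the cylinder (a straight line when the cylinder is unrolled). The constants a, b are determined by the endpoint conditions.
With endpoint conditions z(0) = 1 and z(π) = 4: from z(0) = b we get b = 1, and a·π + 1 = 4 gives a = 3/π, so
    z(θ) = (3/π) θ + 1.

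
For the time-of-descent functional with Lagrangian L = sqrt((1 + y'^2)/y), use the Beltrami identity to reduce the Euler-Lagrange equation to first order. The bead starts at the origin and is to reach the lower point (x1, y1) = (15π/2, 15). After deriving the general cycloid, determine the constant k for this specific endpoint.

The Lagrangian L = sqrt((1 + y'^2) / y) has no explicit x dependence, so the Beltrami identity applies:
    L − y' ∂L/∂y' = C.
Compute ∂L/∂y' = y' / sqrt(y (1 + y'^2)).
Substitute:
    sqrt((1 + y'^2)/y) − y'·y' / sqrt(y (1 + y'^2))
    = (1 + y'^2) / sqrt(y (1 + y'^2)) − y'^2 / sqrt(y (1 + y'^2))
    = 1 / sqrt(y (1 + y'^2)) = C.
Squaring and rearranging gives the first integral
    y (1 + y'^2) = 1/C^2 =: k   (constant).
Solving this first-order ODE by the substitution
    y = (k/2)(1 − cos θ)
yields the cycloid parameterisation
    x(θ) = (k/2)(θ − sin θ),   y(θ) = (k/2)(1 − cos θ).
The constant k is fixed by the endpoint condition.
Now fit the given lower endpoint (x1, y1) = (15π/2, 15). At the bottom of the first arch (θ = π), the parametric equations give
    y(π) = (k/2)(1 − cos π) = k,
    x(π) = (k/2)(π − sin π) = kπ/2.
Matching y(π) = 15 gives k = 15, consistent with x(π) = 15π/2. Therefore the specific cycloid is
    x(θ) = (15/2)(θ − sin θ),   y(θ) = (15/2)(1 − cos θ).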